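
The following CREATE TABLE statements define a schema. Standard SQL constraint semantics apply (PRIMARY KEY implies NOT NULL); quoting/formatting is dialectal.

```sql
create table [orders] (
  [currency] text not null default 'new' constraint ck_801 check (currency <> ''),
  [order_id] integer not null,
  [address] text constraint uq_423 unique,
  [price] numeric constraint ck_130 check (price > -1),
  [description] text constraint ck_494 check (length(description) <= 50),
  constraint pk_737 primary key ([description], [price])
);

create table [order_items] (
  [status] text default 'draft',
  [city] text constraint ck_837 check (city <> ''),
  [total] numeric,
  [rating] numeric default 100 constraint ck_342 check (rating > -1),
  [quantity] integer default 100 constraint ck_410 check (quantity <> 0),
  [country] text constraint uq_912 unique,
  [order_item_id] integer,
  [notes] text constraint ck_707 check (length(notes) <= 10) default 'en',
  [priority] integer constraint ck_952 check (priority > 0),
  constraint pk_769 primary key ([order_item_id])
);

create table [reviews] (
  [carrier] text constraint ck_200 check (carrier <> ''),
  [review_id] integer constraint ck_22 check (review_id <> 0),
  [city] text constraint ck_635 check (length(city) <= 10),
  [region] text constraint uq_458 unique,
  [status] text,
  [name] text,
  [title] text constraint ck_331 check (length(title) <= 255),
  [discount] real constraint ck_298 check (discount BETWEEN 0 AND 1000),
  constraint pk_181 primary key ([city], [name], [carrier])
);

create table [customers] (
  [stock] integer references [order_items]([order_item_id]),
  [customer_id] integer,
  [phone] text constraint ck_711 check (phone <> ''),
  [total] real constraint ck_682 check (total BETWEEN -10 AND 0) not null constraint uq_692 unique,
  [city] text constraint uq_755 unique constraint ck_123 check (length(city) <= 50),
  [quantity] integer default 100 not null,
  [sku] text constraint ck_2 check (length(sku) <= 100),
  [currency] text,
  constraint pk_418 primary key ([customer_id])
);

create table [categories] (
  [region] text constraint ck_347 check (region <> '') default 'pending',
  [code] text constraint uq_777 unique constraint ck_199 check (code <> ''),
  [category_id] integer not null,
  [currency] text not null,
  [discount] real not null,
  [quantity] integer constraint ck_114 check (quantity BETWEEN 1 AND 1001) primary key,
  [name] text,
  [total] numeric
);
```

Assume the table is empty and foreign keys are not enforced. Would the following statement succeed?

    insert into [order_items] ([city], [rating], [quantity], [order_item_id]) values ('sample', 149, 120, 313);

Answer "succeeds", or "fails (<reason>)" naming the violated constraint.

succeeds

NOT NULL columns: order_item_id is supplied.
CHECK constraints: 'sample' satisfies (city <> ''); 149 satisfies (rating > -1); 120 satisfies (quantity <> 0).
No constraint is violated.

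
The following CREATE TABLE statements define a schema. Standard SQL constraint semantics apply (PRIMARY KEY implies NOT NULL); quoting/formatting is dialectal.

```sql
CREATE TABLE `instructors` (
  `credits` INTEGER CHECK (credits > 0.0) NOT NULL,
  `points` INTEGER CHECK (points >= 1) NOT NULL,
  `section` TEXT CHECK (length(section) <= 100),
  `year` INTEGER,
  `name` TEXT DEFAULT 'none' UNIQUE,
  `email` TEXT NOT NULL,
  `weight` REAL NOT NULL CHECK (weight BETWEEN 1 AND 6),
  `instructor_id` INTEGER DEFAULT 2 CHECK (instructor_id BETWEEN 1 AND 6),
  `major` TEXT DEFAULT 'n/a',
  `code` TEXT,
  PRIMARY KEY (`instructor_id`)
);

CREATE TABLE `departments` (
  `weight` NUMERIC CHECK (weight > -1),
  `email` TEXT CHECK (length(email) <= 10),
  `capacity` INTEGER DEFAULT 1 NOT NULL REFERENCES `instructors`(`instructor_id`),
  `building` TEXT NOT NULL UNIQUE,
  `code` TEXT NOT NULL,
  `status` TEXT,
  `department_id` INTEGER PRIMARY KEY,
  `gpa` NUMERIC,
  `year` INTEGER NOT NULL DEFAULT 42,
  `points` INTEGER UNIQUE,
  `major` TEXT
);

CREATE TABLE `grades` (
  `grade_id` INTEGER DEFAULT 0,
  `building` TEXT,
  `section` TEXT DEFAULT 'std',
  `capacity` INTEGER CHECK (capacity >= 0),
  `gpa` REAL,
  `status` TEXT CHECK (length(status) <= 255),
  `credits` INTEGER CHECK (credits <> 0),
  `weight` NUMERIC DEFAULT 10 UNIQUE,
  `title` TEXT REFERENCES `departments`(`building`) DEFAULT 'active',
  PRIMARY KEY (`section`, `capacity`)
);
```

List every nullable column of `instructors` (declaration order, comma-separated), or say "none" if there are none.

section, year, name, major, code

- credits: declared NOT NULL → not nullable.
- points: declared NOT NULL → not nullable.
- section: CHECK does not forbid NULL (a CHECK constraint passes when its expression is NULL) → nullable.
- year: no NOT NULL constraint applies → nullable.
- name: UNIQUE does not imply NOT NULL → nullable.
- email: declared NOT NULL → not nullable.
- weight: declared NOT NULL → not nullable.
- instructor_id: part of the PRIMARY KEY, which implies NOT NULL → not nullable.
- major: DEFAULT only fills an omitted column; an explicit NULL is still allowed → nullable.
- code: no NOT NULL constraint applies → nullable.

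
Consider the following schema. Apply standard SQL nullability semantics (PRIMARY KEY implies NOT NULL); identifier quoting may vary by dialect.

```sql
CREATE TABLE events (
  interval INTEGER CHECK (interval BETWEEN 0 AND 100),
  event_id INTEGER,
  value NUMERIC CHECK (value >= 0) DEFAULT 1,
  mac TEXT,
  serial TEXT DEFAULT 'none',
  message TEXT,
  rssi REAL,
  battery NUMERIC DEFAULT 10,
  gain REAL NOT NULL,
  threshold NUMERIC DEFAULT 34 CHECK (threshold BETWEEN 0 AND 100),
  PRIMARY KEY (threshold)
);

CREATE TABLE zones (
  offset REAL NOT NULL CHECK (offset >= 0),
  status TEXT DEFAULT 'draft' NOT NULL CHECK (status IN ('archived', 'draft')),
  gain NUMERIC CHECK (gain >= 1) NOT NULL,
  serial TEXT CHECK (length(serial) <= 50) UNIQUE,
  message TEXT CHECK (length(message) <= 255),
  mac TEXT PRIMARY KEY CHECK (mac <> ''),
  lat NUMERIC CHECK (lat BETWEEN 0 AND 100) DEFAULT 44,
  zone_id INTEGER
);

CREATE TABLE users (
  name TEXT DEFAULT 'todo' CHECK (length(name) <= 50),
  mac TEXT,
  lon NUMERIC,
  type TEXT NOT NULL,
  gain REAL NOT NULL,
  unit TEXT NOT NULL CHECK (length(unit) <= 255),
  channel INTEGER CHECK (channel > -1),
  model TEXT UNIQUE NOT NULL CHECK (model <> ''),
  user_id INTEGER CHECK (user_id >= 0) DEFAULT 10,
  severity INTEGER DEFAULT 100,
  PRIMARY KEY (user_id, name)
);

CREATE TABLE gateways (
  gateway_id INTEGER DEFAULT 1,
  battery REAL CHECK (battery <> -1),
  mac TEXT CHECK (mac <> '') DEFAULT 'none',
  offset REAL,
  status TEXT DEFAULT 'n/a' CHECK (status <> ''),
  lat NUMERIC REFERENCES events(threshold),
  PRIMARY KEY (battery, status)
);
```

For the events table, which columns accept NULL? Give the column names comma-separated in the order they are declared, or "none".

interval, event_id, value, mac, serial, message, rssi, battery

- interval: CHECK does not forbid NULL (a CHECK constraint passes when its expression is NULL) → nullable.
- event_id: no NOT NULL constraint applies → nullable.
- value: CHECK does not forbid NULL (a CHECK constraint passes when its expression is NULL) → nullable.
- mac: no NOT NULL constraint applies → nullable.
- serial: DEFAULT only fills an omitted column; an explicit NULL is still allowed → nullable.
- message: no NOT NULL constraint applies → nullable.
- rssi: no NOT NULL constraint applies → nullable.
- battery: DEFAULT only fills an omitted column; an explicit NULL is still allowed → nullable.
- gain: declared NOT NULL → not nullable.
- threshold: part of the PRIMARY KEY, which implies NOT NULL → not nullable.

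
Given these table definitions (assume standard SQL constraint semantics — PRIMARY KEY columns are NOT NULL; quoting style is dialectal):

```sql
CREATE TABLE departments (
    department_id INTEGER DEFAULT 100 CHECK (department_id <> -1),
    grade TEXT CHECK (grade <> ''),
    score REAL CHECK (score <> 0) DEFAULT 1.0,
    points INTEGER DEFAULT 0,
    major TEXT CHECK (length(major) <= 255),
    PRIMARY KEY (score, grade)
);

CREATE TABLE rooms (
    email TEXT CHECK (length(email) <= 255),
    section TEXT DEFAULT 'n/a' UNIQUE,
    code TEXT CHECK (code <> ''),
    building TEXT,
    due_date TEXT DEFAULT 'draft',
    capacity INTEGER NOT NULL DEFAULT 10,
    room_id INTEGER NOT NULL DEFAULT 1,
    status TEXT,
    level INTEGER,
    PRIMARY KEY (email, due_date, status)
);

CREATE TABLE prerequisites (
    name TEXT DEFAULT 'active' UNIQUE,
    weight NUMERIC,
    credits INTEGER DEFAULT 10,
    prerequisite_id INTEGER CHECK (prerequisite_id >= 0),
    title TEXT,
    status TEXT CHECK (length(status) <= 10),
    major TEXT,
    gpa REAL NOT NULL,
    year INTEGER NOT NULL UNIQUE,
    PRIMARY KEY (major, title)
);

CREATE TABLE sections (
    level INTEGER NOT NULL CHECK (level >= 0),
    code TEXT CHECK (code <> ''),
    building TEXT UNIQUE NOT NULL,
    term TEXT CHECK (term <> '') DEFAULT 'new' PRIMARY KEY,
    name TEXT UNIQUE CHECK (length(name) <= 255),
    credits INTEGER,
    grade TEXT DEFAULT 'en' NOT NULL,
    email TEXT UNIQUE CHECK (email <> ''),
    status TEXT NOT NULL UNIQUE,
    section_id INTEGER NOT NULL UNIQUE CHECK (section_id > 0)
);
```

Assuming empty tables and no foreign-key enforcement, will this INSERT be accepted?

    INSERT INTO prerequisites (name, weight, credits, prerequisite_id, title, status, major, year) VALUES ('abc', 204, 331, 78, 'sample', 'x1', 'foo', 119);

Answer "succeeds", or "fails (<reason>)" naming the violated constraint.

gpa is omitted from the column list and has no DEFAULT, so it would receive NULL.
But gpa is declared NOT NULL.

fails (NOT NULL on gpa)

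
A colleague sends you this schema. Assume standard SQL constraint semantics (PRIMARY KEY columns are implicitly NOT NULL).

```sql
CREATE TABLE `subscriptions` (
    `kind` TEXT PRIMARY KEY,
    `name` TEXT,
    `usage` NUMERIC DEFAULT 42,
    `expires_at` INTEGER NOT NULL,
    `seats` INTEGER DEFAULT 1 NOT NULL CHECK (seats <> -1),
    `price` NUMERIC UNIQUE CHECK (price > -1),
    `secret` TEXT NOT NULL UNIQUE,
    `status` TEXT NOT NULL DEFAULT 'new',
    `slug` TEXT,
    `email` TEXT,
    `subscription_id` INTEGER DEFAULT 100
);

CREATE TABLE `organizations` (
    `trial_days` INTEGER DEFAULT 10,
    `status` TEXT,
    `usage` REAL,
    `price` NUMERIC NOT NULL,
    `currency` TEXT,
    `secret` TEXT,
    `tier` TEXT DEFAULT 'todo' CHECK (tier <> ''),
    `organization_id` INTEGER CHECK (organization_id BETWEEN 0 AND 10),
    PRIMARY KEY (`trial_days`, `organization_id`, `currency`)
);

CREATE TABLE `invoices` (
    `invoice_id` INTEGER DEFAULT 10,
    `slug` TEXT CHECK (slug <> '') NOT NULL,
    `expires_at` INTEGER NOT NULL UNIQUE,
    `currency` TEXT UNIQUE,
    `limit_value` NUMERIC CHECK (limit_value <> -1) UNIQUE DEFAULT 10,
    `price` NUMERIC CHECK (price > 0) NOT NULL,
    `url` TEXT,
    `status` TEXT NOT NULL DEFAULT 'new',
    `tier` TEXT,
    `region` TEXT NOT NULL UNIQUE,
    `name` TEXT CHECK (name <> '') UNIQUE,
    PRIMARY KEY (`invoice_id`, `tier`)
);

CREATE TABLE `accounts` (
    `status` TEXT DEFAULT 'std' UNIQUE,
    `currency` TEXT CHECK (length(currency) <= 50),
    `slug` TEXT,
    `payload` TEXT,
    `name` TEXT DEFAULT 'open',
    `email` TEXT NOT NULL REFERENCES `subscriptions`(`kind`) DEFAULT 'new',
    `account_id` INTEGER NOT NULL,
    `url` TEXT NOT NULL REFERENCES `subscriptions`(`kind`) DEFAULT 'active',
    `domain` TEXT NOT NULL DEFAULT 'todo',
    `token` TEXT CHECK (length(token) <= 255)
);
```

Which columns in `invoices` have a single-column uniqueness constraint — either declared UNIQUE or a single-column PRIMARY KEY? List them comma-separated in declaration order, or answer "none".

expires_at, currency, limit_value, region, name

- invoice_id: part of a composite PRIMARY KEY — only the tuple is unique, not this column on its own.
- slug: no UNIQUE or single-column PK constraint.
- expires_at: declared UNIQUE → unique.
- currency: declared UNIQUE → unique.
- limit_value: declared UNIQUE → unique.
- price: no UNIQUE or single-column PK constraint.
- url: no UNIQUE or single-column PK constraint.
- status: no UNIQUE or single-column PK constraint.
- tier: part of a composite PRIMARY KEY — only the tuple is unique, not this column on its own.
- region: declared UNIQUE → unique.
- name: declared UNIQUE → unique.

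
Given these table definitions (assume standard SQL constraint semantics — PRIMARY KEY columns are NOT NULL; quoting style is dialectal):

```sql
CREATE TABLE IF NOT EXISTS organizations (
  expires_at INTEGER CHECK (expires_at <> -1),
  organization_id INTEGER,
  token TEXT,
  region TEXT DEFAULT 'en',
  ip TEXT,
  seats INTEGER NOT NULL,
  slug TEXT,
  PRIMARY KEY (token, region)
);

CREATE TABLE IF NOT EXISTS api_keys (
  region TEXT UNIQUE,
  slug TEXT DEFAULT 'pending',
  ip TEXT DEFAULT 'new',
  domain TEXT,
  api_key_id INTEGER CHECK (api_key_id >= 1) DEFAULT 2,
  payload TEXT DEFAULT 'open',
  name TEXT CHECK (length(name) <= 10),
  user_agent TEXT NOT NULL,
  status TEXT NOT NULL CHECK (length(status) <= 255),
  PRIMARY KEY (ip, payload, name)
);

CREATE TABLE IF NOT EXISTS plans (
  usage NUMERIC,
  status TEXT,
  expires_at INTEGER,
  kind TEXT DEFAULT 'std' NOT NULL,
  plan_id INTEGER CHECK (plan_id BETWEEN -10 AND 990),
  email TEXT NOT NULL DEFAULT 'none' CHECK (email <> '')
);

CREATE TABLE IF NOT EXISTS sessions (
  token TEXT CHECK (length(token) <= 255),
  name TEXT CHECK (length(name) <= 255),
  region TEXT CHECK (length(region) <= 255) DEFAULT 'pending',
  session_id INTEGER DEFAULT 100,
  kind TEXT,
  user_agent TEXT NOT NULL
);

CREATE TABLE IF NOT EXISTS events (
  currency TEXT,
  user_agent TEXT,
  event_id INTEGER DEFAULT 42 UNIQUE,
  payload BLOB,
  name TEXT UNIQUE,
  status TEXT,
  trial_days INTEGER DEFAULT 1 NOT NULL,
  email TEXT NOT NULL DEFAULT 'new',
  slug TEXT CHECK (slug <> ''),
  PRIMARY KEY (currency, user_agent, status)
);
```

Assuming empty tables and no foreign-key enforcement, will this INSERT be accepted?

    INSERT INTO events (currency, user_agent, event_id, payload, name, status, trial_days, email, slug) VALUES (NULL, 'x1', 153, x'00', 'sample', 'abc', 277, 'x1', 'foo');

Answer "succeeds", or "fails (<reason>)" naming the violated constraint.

currency is explicitly set to NULL, but currency is part of the PRIMARY KEY (implied NOT NULL).

fails (NOT NULL on currency)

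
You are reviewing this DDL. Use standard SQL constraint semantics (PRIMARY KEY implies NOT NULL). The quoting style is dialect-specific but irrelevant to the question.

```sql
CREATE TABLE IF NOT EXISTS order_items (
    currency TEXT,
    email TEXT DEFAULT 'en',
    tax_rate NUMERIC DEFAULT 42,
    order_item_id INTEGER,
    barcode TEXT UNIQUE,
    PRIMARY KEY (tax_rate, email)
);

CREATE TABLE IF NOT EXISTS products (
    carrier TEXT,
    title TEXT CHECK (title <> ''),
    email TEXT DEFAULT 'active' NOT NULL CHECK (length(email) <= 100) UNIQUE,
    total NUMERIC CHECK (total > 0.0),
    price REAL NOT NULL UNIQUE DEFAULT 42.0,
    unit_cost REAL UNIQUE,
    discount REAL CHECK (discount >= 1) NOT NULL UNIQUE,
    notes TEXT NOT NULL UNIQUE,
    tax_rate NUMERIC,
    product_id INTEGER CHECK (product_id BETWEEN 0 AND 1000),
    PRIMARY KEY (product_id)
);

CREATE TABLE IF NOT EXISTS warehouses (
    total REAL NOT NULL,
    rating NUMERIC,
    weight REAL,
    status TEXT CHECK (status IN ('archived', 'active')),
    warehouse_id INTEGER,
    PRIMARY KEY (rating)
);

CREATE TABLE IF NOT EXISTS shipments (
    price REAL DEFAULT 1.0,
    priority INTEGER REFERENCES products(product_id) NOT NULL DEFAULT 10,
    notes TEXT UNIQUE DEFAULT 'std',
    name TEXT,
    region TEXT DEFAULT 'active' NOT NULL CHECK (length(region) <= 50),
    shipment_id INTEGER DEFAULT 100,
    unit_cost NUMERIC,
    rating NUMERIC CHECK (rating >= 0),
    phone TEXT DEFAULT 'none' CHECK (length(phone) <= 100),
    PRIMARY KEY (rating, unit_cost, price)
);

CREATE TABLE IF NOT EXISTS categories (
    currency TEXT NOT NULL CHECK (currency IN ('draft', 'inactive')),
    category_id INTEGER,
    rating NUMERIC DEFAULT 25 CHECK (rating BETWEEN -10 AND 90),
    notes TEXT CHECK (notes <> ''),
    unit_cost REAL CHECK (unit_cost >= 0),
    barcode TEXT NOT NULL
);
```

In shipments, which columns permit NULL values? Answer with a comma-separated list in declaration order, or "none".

- price: part of the PRIMARY KEY, which implies NOT NULL → not nullable.
- priority: declared NOT NULL → not nullable.
- notes: UNIQUE does not imply NOT NULL → nullable.
- name: no NOT NULL constraint applies → nullable.
- region: declared NOT NULL → not nullable.
- shipment_id: DEFAULT only fills an omitted column; an explicit NULL is still allowed → nullable.
- unit_cost: part of the PRIMARY KEY, which implies NOT NULL → not nullable.
- rating: part of the PRIMARY KEY, which implies NOT NULL → not nullable.
- phone: CHECK does not forbid NULL (a CHECK constraint passes when its expression is NULL) → nullable.

notes, name, shipment_id, phone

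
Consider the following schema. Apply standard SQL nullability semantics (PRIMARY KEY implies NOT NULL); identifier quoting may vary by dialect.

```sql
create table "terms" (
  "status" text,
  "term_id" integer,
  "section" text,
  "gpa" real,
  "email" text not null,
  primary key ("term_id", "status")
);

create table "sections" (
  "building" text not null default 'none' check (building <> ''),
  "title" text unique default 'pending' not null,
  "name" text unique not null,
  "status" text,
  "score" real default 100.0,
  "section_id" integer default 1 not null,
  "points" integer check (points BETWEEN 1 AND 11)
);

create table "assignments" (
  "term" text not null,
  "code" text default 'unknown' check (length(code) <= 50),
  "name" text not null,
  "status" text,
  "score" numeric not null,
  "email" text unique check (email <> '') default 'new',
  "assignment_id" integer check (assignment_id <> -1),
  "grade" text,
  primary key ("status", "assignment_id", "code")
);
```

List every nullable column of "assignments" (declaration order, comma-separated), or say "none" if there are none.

email, grade

- term: declared NOT NULL → not nullable.
- code: part of the PRIMARY KEY, which implies NOT NULL → not nullable.
- name: declared NOT NULL → not nullable.
- status: part of the PRIMARY KEY, which implies NOT NULL → not nullable.
- score: declared NOT NULL → not nullable.
- email: CHECK does not forbid NULL (a CHECK constraint passes when its expression is NULL) → nullable.
- assignment_id: part of the PRIMARY KEY, which implies NOT NULL → not nullable.
- grade: no NOT NULL constraint applies → nullable.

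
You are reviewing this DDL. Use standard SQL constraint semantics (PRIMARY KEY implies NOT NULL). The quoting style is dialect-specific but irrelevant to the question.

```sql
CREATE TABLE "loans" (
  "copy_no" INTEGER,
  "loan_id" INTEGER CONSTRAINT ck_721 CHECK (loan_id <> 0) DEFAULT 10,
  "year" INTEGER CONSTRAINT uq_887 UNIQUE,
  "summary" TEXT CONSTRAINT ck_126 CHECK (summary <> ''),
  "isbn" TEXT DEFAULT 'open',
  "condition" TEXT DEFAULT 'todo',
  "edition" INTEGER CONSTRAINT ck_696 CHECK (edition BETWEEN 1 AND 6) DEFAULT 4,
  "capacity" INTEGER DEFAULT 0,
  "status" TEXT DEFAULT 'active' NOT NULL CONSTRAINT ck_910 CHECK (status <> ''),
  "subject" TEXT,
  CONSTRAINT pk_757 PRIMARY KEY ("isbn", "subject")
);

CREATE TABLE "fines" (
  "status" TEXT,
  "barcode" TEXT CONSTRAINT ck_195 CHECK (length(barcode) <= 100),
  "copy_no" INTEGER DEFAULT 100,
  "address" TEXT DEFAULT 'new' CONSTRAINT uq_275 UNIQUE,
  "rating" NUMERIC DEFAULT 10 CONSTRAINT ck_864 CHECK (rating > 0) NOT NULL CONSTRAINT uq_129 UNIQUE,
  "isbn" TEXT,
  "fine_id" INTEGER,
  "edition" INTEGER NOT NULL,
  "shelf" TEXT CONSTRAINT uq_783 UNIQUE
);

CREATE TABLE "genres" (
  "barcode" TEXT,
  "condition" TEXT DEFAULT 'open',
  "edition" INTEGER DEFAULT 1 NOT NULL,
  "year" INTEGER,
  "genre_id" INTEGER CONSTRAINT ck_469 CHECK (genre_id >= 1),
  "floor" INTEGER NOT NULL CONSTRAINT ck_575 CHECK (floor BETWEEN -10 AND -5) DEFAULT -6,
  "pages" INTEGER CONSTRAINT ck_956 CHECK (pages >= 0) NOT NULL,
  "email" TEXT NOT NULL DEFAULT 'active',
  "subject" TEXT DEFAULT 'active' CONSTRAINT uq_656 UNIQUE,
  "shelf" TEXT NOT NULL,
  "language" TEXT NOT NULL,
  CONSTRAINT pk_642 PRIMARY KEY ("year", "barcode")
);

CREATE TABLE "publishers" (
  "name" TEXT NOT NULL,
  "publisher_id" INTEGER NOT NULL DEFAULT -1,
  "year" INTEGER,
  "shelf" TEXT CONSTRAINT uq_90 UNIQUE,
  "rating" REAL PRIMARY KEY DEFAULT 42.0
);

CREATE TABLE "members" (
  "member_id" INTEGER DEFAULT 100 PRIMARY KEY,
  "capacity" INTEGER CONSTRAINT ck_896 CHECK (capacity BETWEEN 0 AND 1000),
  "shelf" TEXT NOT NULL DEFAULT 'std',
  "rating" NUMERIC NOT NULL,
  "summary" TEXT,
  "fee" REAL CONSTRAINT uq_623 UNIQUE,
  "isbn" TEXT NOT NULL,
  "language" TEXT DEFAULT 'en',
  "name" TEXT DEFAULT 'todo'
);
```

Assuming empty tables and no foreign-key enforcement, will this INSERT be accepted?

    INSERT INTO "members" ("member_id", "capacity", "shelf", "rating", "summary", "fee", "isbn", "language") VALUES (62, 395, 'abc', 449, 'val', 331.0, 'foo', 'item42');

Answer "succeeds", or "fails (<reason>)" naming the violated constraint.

NOT NULL columns: isbn is supplied; member_id is supplied; rating is supplied; shelf is supplied.
CHECK constraints: 395 satisfies (capacity BETWEEN 0 AND 1000).
No constraint is violated.

succeeds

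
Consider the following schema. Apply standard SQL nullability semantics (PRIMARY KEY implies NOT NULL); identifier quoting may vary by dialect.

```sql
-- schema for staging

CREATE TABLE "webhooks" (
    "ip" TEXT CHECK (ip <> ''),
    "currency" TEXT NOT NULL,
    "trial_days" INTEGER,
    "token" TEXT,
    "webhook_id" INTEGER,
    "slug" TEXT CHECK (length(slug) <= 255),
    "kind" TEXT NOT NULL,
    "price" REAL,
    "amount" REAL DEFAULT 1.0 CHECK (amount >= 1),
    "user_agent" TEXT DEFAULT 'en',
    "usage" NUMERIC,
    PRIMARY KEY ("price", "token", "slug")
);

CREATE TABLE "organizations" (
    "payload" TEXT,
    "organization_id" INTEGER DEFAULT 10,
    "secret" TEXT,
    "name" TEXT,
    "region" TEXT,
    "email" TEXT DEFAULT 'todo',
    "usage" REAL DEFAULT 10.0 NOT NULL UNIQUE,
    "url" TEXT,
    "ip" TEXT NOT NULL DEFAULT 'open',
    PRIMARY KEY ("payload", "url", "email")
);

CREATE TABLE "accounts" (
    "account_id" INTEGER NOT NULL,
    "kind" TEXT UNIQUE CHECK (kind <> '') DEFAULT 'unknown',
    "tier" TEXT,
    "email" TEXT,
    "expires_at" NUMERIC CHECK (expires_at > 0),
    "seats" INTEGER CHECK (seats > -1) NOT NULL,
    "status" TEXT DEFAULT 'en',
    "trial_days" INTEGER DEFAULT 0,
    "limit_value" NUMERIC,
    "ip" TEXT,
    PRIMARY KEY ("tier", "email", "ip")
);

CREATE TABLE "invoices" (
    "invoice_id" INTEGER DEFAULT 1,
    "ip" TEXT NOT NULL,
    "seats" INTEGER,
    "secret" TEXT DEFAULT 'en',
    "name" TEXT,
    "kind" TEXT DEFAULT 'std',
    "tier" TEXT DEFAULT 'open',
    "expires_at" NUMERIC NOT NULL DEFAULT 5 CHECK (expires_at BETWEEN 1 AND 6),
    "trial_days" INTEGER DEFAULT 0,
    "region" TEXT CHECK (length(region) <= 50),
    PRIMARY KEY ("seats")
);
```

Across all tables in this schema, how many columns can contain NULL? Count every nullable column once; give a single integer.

22

webhooks: 6 nullable (ip, trial_days, webhook_id, amount, user_agent, usage — PK (price, token, slug) and explicit NOT NULL columns excluded).
organizations: 4 nullable (organization_id, secret, name, region — PK (payload, url, email) and explicit NOT NULL columns excluded).
accounts: 5 nullable (kind, expires_at, status, trial_days, limit_value — PK (tier, email, ip) and explicit NOT NULL columns excluded).
invoices: 7 nullable (invoice_id, secret, name, kind, tier, trial_days, region — PK (seats) and explicit NOT NULL columns excluded).
Total: 6 + 4 + 5 + 7 = 22.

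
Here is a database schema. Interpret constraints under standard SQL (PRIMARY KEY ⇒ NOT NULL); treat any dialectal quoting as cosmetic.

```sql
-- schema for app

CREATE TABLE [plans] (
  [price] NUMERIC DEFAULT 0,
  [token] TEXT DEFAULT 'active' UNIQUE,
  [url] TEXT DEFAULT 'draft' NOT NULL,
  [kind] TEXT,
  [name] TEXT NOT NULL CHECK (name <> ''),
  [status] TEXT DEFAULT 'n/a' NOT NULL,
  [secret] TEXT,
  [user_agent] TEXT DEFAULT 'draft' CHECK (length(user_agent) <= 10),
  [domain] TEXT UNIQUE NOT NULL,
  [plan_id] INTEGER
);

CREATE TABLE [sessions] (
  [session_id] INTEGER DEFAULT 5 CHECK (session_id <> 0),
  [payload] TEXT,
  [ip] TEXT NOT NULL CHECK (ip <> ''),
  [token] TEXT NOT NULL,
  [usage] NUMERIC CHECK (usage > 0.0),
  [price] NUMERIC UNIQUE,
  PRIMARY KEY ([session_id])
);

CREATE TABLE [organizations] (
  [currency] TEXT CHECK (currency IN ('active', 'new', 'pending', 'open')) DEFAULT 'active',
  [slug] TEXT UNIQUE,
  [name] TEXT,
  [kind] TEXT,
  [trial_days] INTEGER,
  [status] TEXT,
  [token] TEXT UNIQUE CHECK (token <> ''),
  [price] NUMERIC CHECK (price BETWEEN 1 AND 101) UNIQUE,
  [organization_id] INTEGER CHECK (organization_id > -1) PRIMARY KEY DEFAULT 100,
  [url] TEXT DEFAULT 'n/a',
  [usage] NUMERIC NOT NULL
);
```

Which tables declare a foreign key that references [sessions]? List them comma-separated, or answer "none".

none

No REFERENCES clause anywhere in the schema names sessions.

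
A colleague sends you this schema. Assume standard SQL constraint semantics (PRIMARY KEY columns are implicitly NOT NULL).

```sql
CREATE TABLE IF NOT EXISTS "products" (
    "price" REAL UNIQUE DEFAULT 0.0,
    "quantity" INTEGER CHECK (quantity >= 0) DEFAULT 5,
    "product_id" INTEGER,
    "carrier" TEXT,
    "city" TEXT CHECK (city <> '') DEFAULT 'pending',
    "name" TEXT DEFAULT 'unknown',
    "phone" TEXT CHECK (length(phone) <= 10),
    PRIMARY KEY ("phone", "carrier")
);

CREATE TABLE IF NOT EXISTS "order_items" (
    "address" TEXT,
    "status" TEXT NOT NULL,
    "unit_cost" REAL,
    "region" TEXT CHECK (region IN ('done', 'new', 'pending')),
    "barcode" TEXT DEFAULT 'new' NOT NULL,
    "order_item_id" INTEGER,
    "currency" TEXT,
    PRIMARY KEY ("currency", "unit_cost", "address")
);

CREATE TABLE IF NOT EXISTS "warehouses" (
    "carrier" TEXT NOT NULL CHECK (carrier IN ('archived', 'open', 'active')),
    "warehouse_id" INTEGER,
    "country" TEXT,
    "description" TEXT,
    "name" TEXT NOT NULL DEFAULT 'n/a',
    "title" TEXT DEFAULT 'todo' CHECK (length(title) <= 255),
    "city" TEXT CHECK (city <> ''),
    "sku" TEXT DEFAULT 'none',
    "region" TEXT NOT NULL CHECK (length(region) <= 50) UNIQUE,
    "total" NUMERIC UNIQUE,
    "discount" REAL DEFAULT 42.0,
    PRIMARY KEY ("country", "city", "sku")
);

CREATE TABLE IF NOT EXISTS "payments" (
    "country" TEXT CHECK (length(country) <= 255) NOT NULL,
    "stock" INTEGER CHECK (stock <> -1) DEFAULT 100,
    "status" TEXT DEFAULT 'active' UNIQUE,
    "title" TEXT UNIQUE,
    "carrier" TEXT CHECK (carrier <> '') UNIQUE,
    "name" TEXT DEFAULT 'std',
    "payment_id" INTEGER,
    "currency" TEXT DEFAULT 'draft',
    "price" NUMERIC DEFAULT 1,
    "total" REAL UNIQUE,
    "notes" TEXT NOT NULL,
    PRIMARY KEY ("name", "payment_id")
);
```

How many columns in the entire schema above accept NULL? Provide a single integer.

19

products: 5 nullable (price, quantity, product_id, city, name — PK (phone, carrier) and explicit NOT NULL columns excluded).
order_items: 2 nullable (region, order_item_id — PK (currency, unit_cost, address) and explicit NOT NULL columns excluded).
warehouses: 5 nullable (warehouse_id, description, title, total, discount — PK (country, city, sku) and explicit NOT NULL columns excluded).
payments: 7 nullable (stock, status, title, carrier, currency, price, total — PK (name, payment_id) and explicit NOT NULL columns excluded).
Total: 5 + 2 + 5 + 7 = 19.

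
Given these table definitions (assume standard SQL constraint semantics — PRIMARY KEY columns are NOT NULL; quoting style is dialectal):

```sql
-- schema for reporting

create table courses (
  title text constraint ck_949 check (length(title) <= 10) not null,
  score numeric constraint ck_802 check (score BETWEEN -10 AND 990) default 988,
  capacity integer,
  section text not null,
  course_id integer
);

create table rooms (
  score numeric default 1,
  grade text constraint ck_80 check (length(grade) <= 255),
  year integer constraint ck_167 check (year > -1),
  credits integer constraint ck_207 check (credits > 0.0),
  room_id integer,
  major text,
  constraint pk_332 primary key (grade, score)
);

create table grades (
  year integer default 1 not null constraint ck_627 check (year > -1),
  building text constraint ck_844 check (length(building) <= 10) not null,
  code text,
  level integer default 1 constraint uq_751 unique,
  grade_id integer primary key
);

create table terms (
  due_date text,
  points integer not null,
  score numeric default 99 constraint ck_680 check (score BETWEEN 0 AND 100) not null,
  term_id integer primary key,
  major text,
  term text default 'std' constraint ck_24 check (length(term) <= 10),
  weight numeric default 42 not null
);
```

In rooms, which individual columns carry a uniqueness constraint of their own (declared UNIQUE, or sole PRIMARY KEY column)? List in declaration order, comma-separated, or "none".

- score: part of a composite PRIMARY KEY — only the tuple is unique, not this column on its own.
- grade: part of a composite PRIMARY KEY — only the tuple is unique, not this column on its own.
- year: no UNIQUE or single-column PK constraint.
- credits: no UNIQUE or single-column PK constraint.
- room_id: no UNIQUE or single-column PK constraint.
- major: no UNIQUE or single-column PK constraint.

none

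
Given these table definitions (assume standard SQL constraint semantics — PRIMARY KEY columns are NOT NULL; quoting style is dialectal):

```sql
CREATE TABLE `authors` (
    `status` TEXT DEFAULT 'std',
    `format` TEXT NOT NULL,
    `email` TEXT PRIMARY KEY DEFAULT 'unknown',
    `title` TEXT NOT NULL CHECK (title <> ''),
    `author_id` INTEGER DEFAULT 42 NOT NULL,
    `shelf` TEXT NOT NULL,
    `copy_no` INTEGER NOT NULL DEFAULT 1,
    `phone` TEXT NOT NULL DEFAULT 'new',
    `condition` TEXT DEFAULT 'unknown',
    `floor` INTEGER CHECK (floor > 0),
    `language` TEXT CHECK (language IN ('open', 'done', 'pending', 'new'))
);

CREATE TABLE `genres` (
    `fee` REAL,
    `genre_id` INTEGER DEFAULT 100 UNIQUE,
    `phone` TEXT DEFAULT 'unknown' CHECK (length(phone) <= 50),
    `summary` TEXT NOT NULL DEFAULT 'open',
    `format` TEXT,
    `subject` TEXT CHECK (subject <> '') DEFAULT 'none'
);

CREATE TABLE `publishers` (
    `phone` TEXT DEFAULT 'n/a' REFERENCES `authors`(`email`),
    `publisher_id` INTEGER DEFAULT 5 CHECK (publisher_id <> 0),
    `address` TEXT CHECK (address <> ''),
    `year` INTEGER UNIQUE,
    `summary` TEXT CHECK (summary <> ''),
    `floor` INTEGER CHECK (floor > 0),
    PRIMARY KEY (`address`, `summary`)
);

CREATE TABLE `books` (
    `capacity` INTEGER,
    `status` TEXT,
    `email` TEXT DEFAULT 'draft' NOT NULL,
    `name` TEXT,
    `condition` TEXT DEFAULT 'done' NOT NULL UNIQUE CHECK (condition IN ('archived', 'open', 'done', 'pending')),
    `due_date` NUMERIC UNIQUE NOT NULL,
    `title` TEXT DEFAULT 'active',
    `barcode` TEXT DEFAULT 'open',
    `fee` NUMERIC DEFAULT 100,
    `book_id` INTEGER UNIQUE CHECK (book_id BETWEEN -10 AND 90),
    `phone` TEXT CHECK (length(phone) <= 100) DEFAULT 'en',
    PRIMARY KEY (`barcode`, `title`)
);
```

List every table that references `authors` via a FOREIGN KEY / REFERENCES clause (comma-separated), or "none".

publishers

- publishers.phone references authors(email).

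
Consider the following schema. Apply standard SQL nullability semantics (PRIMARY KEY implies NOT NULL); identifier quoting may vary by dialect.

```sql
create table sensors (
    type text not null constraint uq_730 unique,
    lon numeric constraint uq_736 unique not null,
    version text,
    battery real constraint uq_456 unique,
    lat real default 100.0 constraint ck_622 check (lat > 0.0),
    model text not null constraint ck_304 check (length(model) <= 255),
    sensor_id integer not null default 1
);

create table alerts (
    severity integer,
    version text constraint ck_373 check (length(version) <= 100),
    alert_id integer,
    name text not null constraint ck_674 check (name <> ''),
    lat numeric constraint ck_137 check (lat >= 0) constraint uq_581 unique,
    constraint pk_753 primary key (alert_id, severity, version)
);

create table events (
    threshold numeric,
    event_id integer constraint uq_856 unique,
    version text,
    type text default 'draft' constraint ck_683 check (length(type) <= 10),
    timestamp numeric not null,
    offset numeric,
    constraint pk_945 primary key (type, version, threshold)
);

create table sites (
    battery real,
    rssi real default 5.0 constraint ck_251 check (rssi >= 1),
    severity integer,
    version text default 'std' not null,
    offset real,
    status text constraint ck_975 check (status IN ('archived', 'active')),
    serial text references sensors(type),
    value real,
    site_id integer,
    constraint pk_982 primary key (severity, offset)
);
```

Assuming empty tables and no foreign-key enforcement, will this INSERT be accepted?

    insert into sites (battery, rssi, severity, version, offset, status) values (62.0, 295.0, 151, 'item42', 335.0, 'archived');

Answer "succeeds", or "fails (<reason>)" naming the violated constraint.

succeeds

NOT NULL columns: offset is supplied; severity is supplied; version is supplied.
CHECK constraints: 295.0 satisfies (rssi >= 1); 'archived' satisfies (status IN ('archived', 'active')).
No constraint is violated.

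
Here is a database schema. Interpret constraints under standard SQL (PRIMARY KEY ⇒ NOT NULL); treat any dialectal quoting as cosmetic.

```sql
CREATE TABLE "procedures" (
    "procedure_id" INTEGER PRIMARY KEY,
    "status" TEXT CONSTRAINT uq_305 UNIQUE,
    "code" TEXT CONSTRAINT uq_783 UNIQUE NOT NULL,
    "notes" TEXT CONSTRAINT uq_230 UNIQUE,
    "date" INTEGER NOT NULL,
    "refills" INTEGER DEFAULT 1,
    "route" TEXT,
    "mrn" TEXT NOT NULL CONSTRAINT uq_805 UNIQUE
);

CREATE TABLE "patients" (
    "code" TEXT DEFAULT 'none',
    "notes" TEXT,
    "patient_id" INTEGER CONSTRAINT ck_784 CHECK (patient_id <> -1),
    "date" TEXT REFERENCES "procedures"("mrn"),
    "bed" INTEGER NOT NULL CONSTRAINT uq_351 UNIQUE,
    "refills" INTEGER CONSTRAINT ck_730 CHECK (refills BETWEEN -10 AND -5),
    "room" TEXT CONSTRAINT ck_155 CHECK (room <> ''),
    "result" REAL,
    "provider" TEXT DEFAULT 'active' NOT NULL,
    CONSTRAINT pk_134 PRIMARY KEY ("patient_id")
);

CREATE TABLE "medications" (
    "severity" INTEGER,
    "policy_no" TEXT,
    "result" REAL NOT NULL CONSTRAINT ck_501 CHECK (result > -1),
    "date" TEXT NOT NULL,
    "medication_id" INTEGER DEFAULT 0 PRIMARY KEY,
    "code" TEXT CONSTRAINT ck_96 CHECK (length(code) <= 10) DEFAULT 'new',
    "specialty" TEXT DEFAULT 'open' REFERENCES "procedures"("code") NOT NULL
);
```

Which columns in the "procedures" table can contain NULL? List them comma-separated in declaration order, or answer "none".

- procedure_id: part of the PRIMARY KEY, which implies NOT NULL → not nullable.
- status: UNIQUE does not imply NOT NULL → nullable.
- code: declared NOT NULL → not nullable.
- notes: UNIQUE does not imply NOT NULL → nullable.
- date: declared NOT NULL → not nullable.
- refills: DEFAULT only fills an omitted column; an explicit NULL is still allowed → nullable.
- route: no NOT NULL constraint applies → nullable.
- mrn: declared NOT NULL → not nullable.

status, notes, refills, route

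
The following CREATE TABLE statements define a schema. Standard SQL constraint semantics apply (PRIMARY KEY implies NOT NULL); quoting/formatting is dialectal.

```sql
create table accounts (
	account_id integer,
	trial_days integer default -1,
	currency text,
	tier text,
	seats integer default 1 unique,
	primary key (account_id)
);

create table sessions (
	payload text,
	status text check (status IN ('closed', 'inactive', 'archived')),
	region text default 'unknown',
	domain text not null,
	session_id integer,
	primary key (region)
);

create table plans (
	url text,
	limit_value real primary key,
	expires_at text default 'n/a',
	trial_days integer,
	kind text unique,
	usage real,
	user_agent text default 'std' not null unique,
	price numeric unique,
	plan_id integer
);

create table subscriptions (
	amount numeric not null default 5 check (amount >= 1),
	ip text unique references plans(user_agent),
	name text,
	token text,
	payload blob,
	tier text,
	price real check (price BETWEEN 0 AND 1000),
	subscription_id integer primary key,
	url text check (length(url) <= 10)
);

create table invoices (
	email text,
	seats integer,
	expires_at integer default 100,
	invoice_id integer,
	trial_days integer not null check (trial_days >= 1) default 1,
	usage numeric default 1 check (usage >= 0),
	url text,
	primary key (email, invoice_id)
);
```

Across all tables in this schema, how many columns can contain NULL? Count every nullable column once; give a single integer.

25

accounts: 4 nullable (trial_days, currency, tier, seats — PK (account_id) and explicit NOT NULL columns excluded).
sessions: 3 nullable (payload, status, session_id — PK (region) and explicit NOT NULL columns excluded).
plans: 7 nullable (url, expires_at, trial_days, kind, usage, price, plan_id — PK (limit_value) and explicit NOT NULL columns excluded).
subscriptions: 7 nullable (ip, name, token, payload, tier, price, url — PK (subscription_id) and explicit NOT NULL columns excluded).
invoices: 4 nullable (seats, expires_at, usage, url — PK (email, invoice_id) and explicit NOT NULL columns excluded).
Total: 4 + 3 + 7 + 7 + 4 = 25.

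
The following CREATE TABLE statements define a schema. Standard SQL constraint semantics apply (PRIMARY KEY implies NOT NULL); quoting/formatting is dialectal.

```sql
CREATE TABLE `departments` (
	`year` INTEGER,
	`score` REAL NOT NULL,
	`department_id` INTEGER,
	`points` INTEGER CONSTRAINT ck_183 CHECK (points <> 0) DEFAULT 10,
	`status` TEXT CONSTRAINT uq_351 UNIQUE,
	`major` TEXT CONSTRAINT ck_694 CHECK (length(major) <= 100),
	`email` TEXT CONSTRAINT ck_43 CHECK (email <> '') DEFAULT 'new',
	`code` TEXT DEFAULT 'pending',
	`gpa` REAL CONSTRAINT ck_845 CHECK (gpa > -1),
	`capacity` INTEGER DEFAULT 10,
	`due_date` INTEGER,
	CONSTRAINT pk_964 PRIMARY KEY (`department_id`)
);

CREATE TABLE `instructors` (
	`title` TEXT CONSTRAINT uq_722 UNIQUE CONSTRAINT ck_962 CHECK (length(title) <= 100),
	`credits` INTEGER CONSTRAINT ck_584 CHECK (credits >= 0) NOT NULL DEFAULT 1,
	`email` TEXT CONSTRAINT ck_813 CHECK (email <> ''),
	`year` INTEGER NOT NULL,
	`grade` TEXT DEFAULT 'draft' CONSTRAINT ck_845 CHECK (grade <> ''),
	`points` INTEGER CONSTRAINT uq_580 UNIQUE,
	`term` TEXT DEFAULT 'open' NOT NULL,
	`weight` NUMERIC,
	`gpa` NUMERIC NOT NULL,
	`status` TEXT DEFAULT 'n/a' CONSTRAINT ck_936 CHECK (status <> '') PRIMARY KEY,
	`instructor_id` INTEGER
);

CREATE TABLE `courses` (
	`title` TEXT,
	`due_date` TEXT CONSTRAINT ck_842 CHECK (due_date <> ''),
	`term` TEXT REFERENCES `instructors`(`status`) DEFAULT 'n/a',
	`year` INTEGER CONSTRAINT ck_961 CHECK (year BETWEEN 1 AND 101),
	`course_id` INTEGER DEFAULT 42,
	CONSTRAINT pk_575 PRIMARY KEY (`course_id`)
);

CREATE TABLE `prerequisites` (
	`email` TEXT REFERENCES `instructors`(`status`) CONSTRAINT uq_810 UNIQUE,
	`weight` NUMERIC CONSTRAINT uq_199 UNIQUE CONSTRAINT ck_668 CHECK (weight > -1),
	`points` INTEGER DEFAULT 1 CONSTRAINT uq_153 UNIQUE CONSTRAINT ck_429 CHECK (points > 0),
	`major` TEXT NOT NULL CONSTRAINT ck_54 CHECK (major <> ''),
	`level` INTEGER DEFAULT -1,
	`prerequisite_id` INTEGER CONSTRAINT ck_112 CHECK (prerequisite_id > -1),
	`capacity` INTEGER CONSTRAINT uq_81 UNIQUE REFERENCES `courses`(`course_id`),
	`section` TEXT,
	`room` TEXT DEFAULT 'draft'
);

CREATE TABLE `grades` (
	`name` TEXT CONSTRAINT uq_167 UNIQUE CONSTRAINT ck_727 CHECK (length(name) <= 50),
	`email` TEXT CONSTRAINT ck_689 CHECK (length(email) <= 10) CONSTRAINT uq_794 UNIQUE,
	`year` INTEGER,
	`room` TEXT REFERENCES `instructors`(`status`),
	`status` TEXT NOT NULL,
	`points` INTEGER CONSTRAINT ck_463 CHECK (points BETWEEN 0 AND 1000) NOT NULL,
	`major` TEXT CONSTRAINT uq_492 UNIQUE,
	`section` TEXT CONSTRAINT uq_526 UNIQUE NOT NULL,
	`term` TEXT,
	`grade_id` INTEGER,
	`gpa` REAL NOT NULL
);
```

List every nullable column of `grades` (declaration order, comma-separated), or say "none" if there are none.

name, email, year, room, major, term, grade_id

- name: CHECK does not forbid NULL (a CHECK constraint passes when its expression is NULL) → nullable.
- email: CHECK does not forbid NULL (a CHECK constraint passes when its expression is NULL) → nullable.
- year: no NOT NULL constraint applies → nullable.
- room: a foreign key column may be NULL unless separately constrained → nullable.
- status: declared NOT NULL → not nullable.
- points: declared NOT NULL → not nullable.
- major: UNIQUE does not imply NOT NULL → nullable.
- section: declared NOT NULL → not nullable.
- term: no NOT NULL constraint applies → nullable.
- grade_id: no NOT NULL constraint applies → nullable.
- gpa: declared NOT NULL → not nullable.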